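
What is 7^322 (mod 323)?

7^1 ≡ 7 (mod 323)
7^2 ≡ 7^2 = 49 ≡ 49 (mod 323)
7^4 ≡ 49^2 = 2401 ≡ 140 (mod 323)
7^8 ≡ 140^2 = 19600 ≡ 220 (mod 323)
7^16 ≡ 220^2 = 48400 ≡ 273 (mod 323)
7^32 ≡ 273^2 = 74529 ≡ 239 (mod 323)
7^64 ≡ 239^2 = 57121 ≡ 273 (mod 323)
7^128 ≡ 273^2 = 74529 ≡ 239 (mod 323)
7^256 ≡ 239^2 = 57121 ≡ 273 (mod 323)
322 = 256 + 64 + 2 in binary powers of 2.
So 7^322 ≡ 273 · 273 · 49 ≡ 83 (mod 323).
Since 83 ≠ 1, base 7 is a Fermat witness: 323 is composite.

83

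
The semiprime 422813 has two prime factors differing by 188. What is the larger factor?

751

Since p = q + 188, we have 422813 = q(q + 188), so q² + 188q − 422813 = 0.
Discriminant: 188² + 4·422813 = 35344 + 1691252 = 1726596; √1726596 = 1314.
q = (−188 + 1314)/2 = 563, and p = q + 188 = 751.
Check: 563 · 751 = 422813.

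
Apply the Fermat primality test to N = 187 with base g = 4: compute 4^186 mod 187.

4^1 ≡ 4 (mod 187)
4^2 ≡ 4^2 = 16 ≡ 16 (mod 187)
4^4 ≡ 16^2 = 256 ≡ 69 (mod 187)
4^8 ≡ 69^2 = 4761 ≡ 86 (mod 187)
4^16 ≡ 86^2 = 7396 ≡ 103 (mod 187)
4^32 ≡ 103^2 = 10609 ≡ 137 (mod 187)
4^64 ≡ 137^2 = 18769 ≡ 69 (mod 187)
4^128 ≡ 69^2 = 4761 ≡ 86 (mod 187)
186 = 128 + 32 + 16 + 8 + 2 in binary powers of 2.
So 4^186 ≡ 86 · 137 · 103 · 86 · 16 ≡ 169 (mod 187).
Since 169 ≠ 1, base 4 is a Fermat witness: 187 is composite.

169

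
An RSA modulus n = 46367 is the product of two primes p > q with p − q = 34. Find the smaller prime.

199

Since p = q + 34, we have 46367 = q(q + 34), so q² + 34q − 46367 = 0.
Discriminant: 34² + 4·46367 = 1156 + 185468 = 186624; √186624 = 432.
q = (−34 + 432)/2 = 199, and p = q + 34 = 233.
Check: 199 · 233 = 46367.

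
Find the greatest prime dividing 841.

29

841 = 29 · 29
29 = 29 · 1
So 841 = 29^2; the largest prime factor is 29.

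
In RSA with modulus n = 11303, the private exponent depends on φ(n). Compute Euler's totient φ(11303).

Factor: 11303 = 89 · 127.
φ(11303) = (89−1) · (127−1) = 88 · 126 = 11088.

11088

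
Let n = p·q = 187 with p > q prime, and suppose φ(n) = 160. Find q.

11

φ(n) = (p−1)(q−1) = n − (p+q) + 1, so p + q = 187 − 160 + 1 = 28.
p and q are the roots of t² − 28t + 187 = 0.
Discriminant: 28² − 4·187 = 784 − 748 = 36; √36 = 6.
q = (28 − 6)/2 = 11, p = (28 + 6)/2 = 17.
Check: 11 · 17 = 187.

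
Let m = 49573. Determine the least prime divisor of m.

89

49573 is odd.
Digit sum 28, not divisible by 3.
Ends in 3: not divisible by 5.
7: 49573 = 7·7081 + 6
11: 49573 = 11·4506 + 7
13: 49573 = 13·3813 + 4
17: 49573 = 17·2916 + 1
19: 49573 = 19·2609 + 2
23: 49573 = 23·2155 + 8
29: 49573 = 29·1709 + 12
31: 49573 = 31·1599 + 4
37: 49573 = 37·1339 + 30
41: 49573 = 41·1209 + 4
43: 49573 = 43·1152 + 37
47: 49573 = 47·1054 + 35
53: 49573 = 53·935 + 18
59: 49573 = 59·840 + 13
61: 49573 = 61·812 + 41
67: 49573 = 67·739 + 60
71: 49573 = 71·698 + 15
73: 49573 = 73·679 + 6
79: 49573 = 79·627 + 40
83: 49573 = 83·597 + 22
89: 49573 = 89·557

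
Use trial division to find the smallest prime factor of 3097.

19

3097 is odd.
Digit sum 19, not divisible by 3.
Ends in 7: not divisible by 5.
7: 3097 = 7·442 + 3
11: 3097 = 11·281 + 6
13: 3097 = 13·238 + 3
17: 3097 = 17·182 + 3
19: 3097 = 19·163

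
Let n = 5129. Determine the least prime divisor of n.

23

5129 is odd.
Digit sum 17, not divisible by 3.
Ends in 9: not divisible by 5.
7: 5129 = 7·732 + 5
11: 5129 = 11·466 + 3
13: 5129 = 13·394 + 7
17: 5129 = 17·301 + 12
19: 5129 = 19·269 + 18
23: 5129 = 23·223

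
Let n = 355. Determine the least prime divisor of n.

5

355 is odd.
Digit sum 13, not divisible by 3.
Ends in 5: divisible by 5.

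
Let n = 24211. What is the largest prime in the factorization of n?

71

24211 = 11 · 2201
2201 = 31 · 71
71 is prime.
So 24211 = 11 · 31 · 71; the largest prime factor is 71.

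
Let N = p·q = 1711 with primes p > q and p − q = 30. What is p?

59

Since p = q + 30, we have 1711 = q(q + 30), so q² + 30q − 1711 = 0.
Discriminant: 30² + 4·1711 = 900 + 6844 = 7744; √7744 = 88.
q = (−30 + 88)/2 = 29, and p = q + 30 = 59.
Check: 29 · 59 = 1711.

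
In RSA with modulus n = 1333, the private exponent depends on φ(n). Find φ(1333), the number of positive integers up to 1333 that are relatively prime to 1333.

1260

Factor: 1333 = 31 · 43.
φ(1333) = (31−1) · (43−1) = 30 · 42 = 1260.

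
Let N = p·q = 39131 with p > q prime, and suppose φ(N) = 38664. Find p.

359

φ(n) = (p−1)(q−1) = n − (p+q) + 1, so p + q = 39131 − 38664 + 1 = 468.
p and q are the roots of t² − 468t + 39131 = 0.
Discriminant: 468² − 4·39131 = 219024 − 156524 = 62500; √62500 = 250.
q = (468 − 250)/2 = 109, p = (468 + 250)/2 = 359.
Check: 109 · 359 = 39131.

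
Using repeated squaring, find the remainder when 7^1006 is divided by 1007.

577

7^1 ≡ 7 (mod 1007)
7^2 ≡ 7^2 = 49 ≡ 49 (mod 1007)
7^4 ≡ 49^2 = 2401 ≡ 387 (mod 1007)
7^8 ≡ 387^2 = 149769 ≡ 733 (mod 1007)
7^16 ≡ 733^2 = 537289 ≡ 558 (mod 1007)
7^32 ≡ 558^2 = 311364 ≡ 201 (mod 1007)
7^64 ≡ 201^2 = 40401 ≡ 121 (mod 1007)
7^128 ≡ 121^2 = 14641 ≡ 543 (mod 1007)
7^256 ≡ 543^2 = 294849 ≡ 805 (mod 1007)
7^512 ≡ 805^2 = 648025 ≡ 524 (mod 1007)
1006 = 512 + 256 + 128 + 64 + 32 + 8 + 4 + 2 in binary powers of 2.
So 7^1006 ≡ 524 · 805 · 543 · 121 · 201 · 733 · 387 · 49 ≡ 577 (mod 1007).
Since 577 ≠ 1, base 7 is a Fermat witness: 1007 is composite.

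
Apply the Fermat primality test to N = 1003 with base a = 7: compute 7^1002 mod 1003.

546

7^1 ≡ 7 (mod 1003)
7^2 ≡ 7^2 = 49 ≡ 49 (mod 1003)
7^4 ≡ 49^2 = 2401 ≡ 395 (mod 1003)
7^8 ≡ 395^2 = 156025 ≡ 560 (mod 1003)
7^16 ≡ 560^2 = 313600 ≡ 664 (mod 1003)
7^32 ≡ 664^2 = 440896 ≡ 579 (mod 1003)
7^64 ≡ 579^2 = 335241 ≡ 239 (mod 1003)
7^128 ≡ 239^2 = 57121 ≡ 953 (mod 1003)
7^256 ≡ 953^2 = 908209 ≡ 494 (mod 1003)
7^512 ≡ 494^2 = 244036 ≡ 307 (mod 1003)
1002 = 512 + 256 + 128 + 64 + 32 + 8 + 2 in binary powers of 2.
So 7^1002 ≡ 307 · 494 · 953 · 239 · 579 · 560 · 49 ≡ 546 (mod 1003).
Since 546 ≠ 1, base 7 is a Fermat witness: 1003 is composite.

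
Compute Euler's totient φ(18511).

Factor: 18511 = 107 · 173.
φ(18511) = (107−1) · (173−1) = 106 · 172 = 18232.

18232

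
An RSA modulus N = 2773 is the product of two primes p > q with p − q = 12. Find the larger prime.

Since p = q + 12, we have 2773 = q(q + 12), so q² + 12q − 2773 = 0.
Discriminant: 12² + 4·2773 = 144 + 11092 = 11236; √11236 = 106.
q = (−12 + 106)/2 = 47, and p = q + 12 = 59.
Check: 47 · 59 = 2773.

59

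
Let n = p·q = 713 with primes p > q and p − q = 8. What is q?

Since p = q + 8, we have 713 = q(q + 8), so q² + 8q − 713 = 0.
Discriminant: 8² + 4·713 = 64 + 2852 = 2916; √2916 = 54.
q = (−8 + 54)/2 = 23, and p = q + 8 = 31.
Check: 23 · 31 = 713.

23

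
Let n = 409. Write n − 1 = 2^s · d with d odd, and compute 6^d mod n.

409 − 1 = 408 = 2^3 · 51, so d = 51.
6^1 ≡ 6 (mod 409)
6^2 ≡ 6^2 = 36 ≡ 36 (mod 409)
6^4 ≡ 36^2 = 1296 ≡ 69 (mod 409)
6^8 ≡ 69^2 = 4761 ≡ 262 (mod 409)
6^16 ≡ 262^2 = 68644 ≡ 341 (mod 409)
6^32 ≡ 341^2 = 116281 ≡ 125 (mod 409)
51 = 32 + 16 + 2 + 1 in binary powers of 2.
So 6^51 ≡ 125 · 341 · 36 · 6 ≡ 1 (mod 409).
Since 6^d ≡ 1 (mod 409), base 6 does not prove 409 composite.

1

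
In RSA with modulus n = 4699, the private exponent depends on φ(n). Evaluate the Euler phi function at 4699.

4536

Factor: 4699 = 37 · 127.
φ(4699) = (37−1) · (127−1) = 36 · 126 = 4536.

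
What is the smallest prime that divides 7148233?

7148233 is odd.
Digit sum 28, not divisible by 3.
Ends in 3: not divisible by 5.
7: 7148233 = 7·1021176 + 1
11: 7148233 = 11·649839 + 4
13: 7148233 = 13·549864 + 1
17: 7148233 = 17·420484 + 5
19: 7148233 = 19·376222 + 15
23: 7148233 = 23·310792 + 17
29: 7148233 = 29·246490 + 23
31: 7148233 = 31·230588 + 5
37: 7148233 = 37·193195 + 18
41: 7148233 = 41·174347 + 6
43: 7148233 = 43·166237 + 42
47: 7148233 = 47·152090 + 3
53: 7148233 = 53·134872 + 17
59: 7148233 = 59·121156 + 29
61: 7148233 = 61·117184 + 9
67: 7148233 = 67·106690 + 3
71: 7148233 = 71·100679 + 24
73: 7148233 = 73·97921

73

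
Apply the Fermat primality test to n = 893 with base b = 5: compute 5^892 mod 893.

5^1 ≡ 5 (mod 893)
5^2 ≡ 5^2 = 25 ≡ 25 (mod 893)
5^4 ≡ 25^2 = 625 ≡ 625 (mod 893)
5^8 ≡ 625^2 = 390625 ≡ 384 (mod 893)
5^16 ≡ 384^2 = 147456 ≡ 111 (mod 893)
5^32 ≡ 111^2 = 12321 ≡ 712 (mod 893)
5^64 ≡ 712^2 = 506944 ≡ 613 (mod 893)
5^128 ≡ 613^2 = 375769 ≡ 709 (mod 893)
5^256 ≡ 709^2 = 502681 ≡ 815 (mod 893)
5^512 ≡ 815^2 = 664225 ≡ 726 (mod 893)
892 = 512 + 256 + 64 + 32 + 16 + 8 + 4 in binary powers of 2.
So 5^892 ≡ 726 · 815 · 613 · 712 · 111 · 384 · 625 ≡ 613 (mod 893).
Since 613 ≠ 1, base 5 is a Fermat witness: 893 is composite.

613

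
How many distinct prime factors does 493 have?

2

493 = 17 · 29
493 = 17 · 29, which has 2 distinct prime factors.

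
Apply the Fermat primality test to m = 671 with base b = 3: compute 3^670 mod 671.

1

3^1 ≡ 3 (mod 671)
3^2 ≡ 3^2 = 9 ≡ 9 (mod 671)
3^4 ≡ 9^2 = 81 ≡ 81 (mod 671)
3^8 ≡ 81^2 = 6561 ≡ 522 (mod 671)
3^16 ≡ 522^2 = 272484 ≡ 58 (mod 671)
3^32 ≡ 58^2 = 3364 ≡ 9 (mod 671)
3^64 ≡ 9^2 = 81 ≡ 81 (mod 671)
3^128 ≡ 81^2 = 6561 ≡ 522 (mod 671)
3^256 ≡ 522^2 = 272484 ≡ 58 (mod 671)
3^512 ≡ 58^2 = 3364 ≡ 9 (mod 671)
670 = 512 + 128 + 16 + 8 + 4 + 2 in binary powers of 2.
So 3^670 ≡ 9 · 522 · 58 · 522 · 81 · 9 ≡ 1 (mod 671).
Since the result is 1, base 3 gives no evidence that 671 is composite.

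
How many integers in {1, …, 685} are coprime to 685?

Factor: 685 = 5 · 137.
φ(685) = (5−1) · (137−1) = 4 · 136 = 544.

544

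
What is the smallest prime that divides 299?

13

299 is odd.
Digit sum 20, not divisible by 3.
Ends in 9: not divisible by 5.
7: 299 = 7·42 + 5
11: 299 = 11·27 + 2
13: 299 = 13·23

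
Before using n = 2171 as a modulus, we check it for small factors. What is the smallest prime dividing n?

13

2171 is odd.
Digit sum 11, not divisible by 3.
Ends in 1: not divisible by 5.
7: 2171 = 7·310 + 1
11: 2171 = 11·197 + 4
13: 2171 = 13·167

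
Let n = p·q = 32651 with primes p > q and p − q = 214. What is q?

103

Since p = q + 214, we have 32651 = q(q + 214), so q² + 214q − 32651 = 0.
Discriminant: 214² + 4·32651 = 45796 + 130604 = 176400; √176400 = 420.
q = (−214 + 420)/2 = 103, and p = q + 214 = 317.
Check: 103 · 317 = 32651.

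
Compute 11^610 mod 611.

11^1 ≡ 11 (mod 611)
11^2 ≡ 11^2 = 121 ≡ 121 (mod 611)
11^4 ≡ 121^2 = 14641 ≡ 588 (mod 611)
11^8 ≡ 588^2 = 345744 ≡ 529 (mod 611)
11^16 ≡ 529^2 = 279841 ≡ 3 (mod 611)
11^32 ≡ 3^2 = 9 ≡ 9 (mod 611)
11^64 ≡ 9^2 = 81 ≡ 81 (mod 611)
11^128 ≡ 81^2 = 6561 ≡ 451 (mod 611)
11^256 ≡ 451^2 = 203401 ≡ 549 (mod 611)
11^512 ≡ 549^2 = 301401 ≡ 178 (mod 611)
610 = 512 + 64 + 32 + 2 in binary powers of 2.
So 11^610 ≡ 178 · 81 · 9 · 121 ≡ 335 (mod 611).
Since 335 ≠ 1, base 11 is a Fermat witness: 611 is composite.

335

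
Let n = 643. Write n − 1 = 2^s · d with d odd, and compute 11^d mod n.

643 − 1 = 642 = 2^1 · 321, so d = 321.
11^1 ≡ 11 (mod 643)
11^2 ≡ 11^2 = 121 ≡ 121 (mod 643)
11^4 ≡ 121^2 = 14641 ≡ 495 (mod 643)
11^8 ≡ 495^2 = 245025 ≡ 42 (mod 643)
11^16 ≡ 42^2 = 1764 ≡ 478 (mod 643)
11^32 ≡ 478^2 = 228484 ≡ 219 (mod 643)
11^64 ≡ 219^2 = 47961 ≡ 379 (mod 643)
11^128 ≡ 379^2 = 143641 ≡ 252 (mod 643)
11^256 ≡ 252^2 = 63504 ≡ 490 (mod 643)
321 = 256 + 64 + 1 in binary powers of 2.
So 11^321 ≡ 490 · 379 · 11 ≡ 642 (mod 643).
Since 11^d ≡ 642 (mod 643), base 11 does not prove 643 composite.

642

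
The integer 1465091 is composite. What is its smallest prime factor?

1465091 is odd.
Digit sum 26, not divisible by 3.
Ends in 1: not divisible by 5.
7: 1465091 = 7·209298 + 5
11: 1465091 = 11·133190 + 1
13: 1465091 = 13·112699 + 4
17: 1465091 = 17·86181 + 14
19: 1465091 = 19·77110 + 1
23: 1465091 = 23·63699 + 14
29: 1465091 = 29·50520 + 11
31: 1465091 = 31·47261

31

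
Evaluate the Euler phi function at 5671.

5512

Factor: 5671 = 53 · 107.
φ(5671) = (53−1) · (107−1) = 52 · 106 = 5512.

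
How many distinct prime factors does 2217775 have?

2217775 = 5^2 · 88711
88711 = 7 · 12673
12673 = 19 · 667
667 = 23 · 29
2217775 = 5^2 · 7 · 19 · 23 · 29, which has 5 distinct prime factors.

5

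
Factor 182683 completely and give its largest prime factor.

83

182683 = 31 · 5893
5893 = 71 · 83
83 is prime.
So 182683 = 31 · 71 · 83; the largest prime factor is 83.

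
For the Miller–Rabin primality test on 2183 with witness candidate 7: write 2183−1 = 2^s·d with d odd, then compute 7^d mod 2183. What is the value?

2183 − 1 = 2182 = 2^1 · 1091, so d = 1091.
7^1 ≡ 7 (mod 2183)
7^2 ≡ 7^2 = 49 ≡ 49 (mod 2183)
7^4 ≡ 49^2 = 2401 ≡ 218 (mod 2183)
7^8 ≡ 218^2 = 47524 ≡ 1681 (mod 2183)
7^16 ≡ 1681^2 = 2825761 ≡ 959 (mod 2183)
7^32 ≡ 959^2 = 919681 ≡ 638 (mod 2183)
7^64 ≡ 638^2 = 407044 ≡ 1006 (mod 2183)
7^128 ≡ 1006^2 = 1012036 ≡ 1307 (mod 2183)
7^256 ≡ 1307^2 = 1708249 ≡ 1143 (mod 2183)
7^512 ≡ 1143^2 = 1306449 ≡ 1015 (mod 2183)
7^1024 ≡ 1015^2 = 1030225 ≡ 2032 (mod 2183)
1091 = 1024 + 64 + 2 + 1 in binary powers of 2.
So 7^1091 ≡ 2032 · 1006 · 49 · 7 ≡ 86 (mod 2183).
Squaring chain: 86; never reaches −1, so base 7 is a Miller–Rabin witness that 2183 is composite.

86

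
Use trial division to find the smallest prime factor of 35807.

61

35807 is odd.
Digit sum 23, not divisible by 3.
Ends in 7: not divisible by 5.
7: 35807 = 7·5115 + 2
11: 35807 = 11·3255 + 2
13: 35807 = 13·2754 + 5
17: 35807 = 17·2106 + 5
19: 35807 = 19·1884 + 11
23: 35807 = 23·1556 + 19
29: 35807 = 29·1234 + 21
31: 35807 = 31·1155 + 2
37: 35807 = 37·967 + 28
41: 35807 = 41·873 + 14
43: 35807 = 43·832 + 31
47: 35807 = 47·761 + 40
53: 35807 = 53·675 + 32
59: 35807 = 59·606 + 53
61: 35807 = 61·587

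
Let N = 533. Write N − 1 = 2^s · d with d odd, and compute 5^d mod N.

533 − 1 = 532 = 2^2 · 133, so d = 133.
5^1 ≡ 5 (mod 533)
5^2 ≡ 5^2 = 25 ≡ 25 (mod 533)
5^4 ≡ 25^2 = 625 ≡ 92 (mod 533)
5^8 ≡ 92^2 = 8464 ≡ 469 (mod 533)
5^16 ≡ 469^2 = 219961 ≡ 365 (mod 533)
5^32 ≡ 365^2 = 133225 ≡ 508 (mod 533)
5^64 ≡ 508^2 = 258064 ≡ 92 (mod 533)
5^128 ≡ 92^2 = 8464 ≡ 469 (mod 533)
133 = 128 + 4 + 1 in binary powers of 2.
So 5^133 ≡ 469 · 92 · 5 ≡ 408 (mod 533).
Squaring chain: 408 → 168; never reaches −1, so base 5 is a Miller–Rabin witness that 533 is composite.

408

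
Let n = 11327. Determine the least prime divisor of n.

47

11327 is odd.
Digit sum 14, not divisible by 3.
Ends in 7: not divisible by 5.
7: 11327 = 7·1618 + 1
11: 11327 = 11·1029 + 8
13: 11327 = 13·871 + 4
17: 11327 = 17·666 + 5
19: 11327 = 19·596 + 3
23: 11327 = 23·492 + 11
29: 11327 = 29·390 + 17
31: 11327 = 31·365 + 12
37: 11327 = 37·306 + 5
41: 11327 = 41·276 + 11
43: 11327 = 43·263 + 18
47: 11327 = 47·241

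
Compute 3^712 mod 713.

3^1 ≡ 3 (mod 713)
3^2 ≡ 3^2 = 9 ≡ 9 (mod 713)
3^4 ≡ 9^2 = 81 ≡ 81 (mod 713)
3^8 ≡ 81^2 = 6561 ≡ 144 (mod 713)
3^16 ≡ 144^2 = 20736 ≡ 59 (mod 713)
3^32 ≡ 59^2 = 3481 ≡ 629 (mod 713)
3^64 ≡ 629^2 = 395641 ≡ 639 (mod 713)
3^128 ≡ 639^2 = 408321 ≡ 485 (mod 713)
3^256 ≡ 485^2 = 235225 ≡ 648 (mod 713)
3^512 ≡ 648^2 = 419904 ≡ 660 (mod 713)
712 = 512 + 128 + 64 + 8 in binary powers of 2.
So 3^712 ≡ 660 · 485 · 639 · 144 ≡ 696 (mod 713).
Since 696 ≠ 1, base 3 is a Fermat witness: 713 is composite.

696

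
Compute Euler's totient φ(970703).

928800

Factor: 970703 = 31 · 173 · 181.
φ(970703) = (31−1) · (173−1) · (181−1) = 30 · 172 · 180 = 928800.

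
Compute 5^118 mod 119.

5^1 ≡ 5 (mod 119)
5^2 ≡ 5^2 = 25 ≡ 25 (mod 119)
5^4 ≡ 25^2 = 625 ≡ 30 (mod 119)
5^8 ≡ 30^2 = 900 ≡ 67 (mod 119)
5^16 ≡ 67^2 = 4489 ≡ 86 (mod 119)
5^32 ≡ 86^2 = 7396 ≡ 18 (mod 119)
5^64 ≡ 18^2 = 324 ≡ 86 (mod 119)
118 = 64 + 32 + 16 + 4 + 2 in binary powers of 2.
So 5^118 ≡ 86 · 18 · 86 · 30 · 25 ≡ 2 (mod 119).
Since 2 ≠ 1, base 5 is a Fermat witness: 119 is composite.

2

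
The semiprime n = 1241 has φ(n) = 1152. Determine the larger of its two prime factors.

73

φ(n) = (p−1)(q−1) = n − (p+q) + 1, so p + q = 1241 − 1152 + 1 = 90.
p and q are the roots of t² − 90t + 1241 = 0.
Discriminant: 90² − 4·1241 = 8100 − 4964 = 3136; √3136 = 56.
q = (90 − 56)/2 = 17, p = (90 + 56)/2 = 73.
Check: 17 · 73 = 1241.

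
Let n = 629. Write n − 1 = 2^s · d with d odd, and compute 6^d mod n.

265

629 − 1 = 628 = 2^2 · 157, so d = 157.
6^1 ≡ 6 (mod 629)
6^2 ≡ 6^2 = 36 ≡ 36 (mod 629)
6^4 ≡ 36^2 = 1296 ≡ 38 (mod 629)
6^8 ≡ 38^2 = 1444 ≡ 186 (mod 629)
6^16 ≡ 186^2 = 34596 ≡ 1 (mod 629)
6^32 ≡ 1^2 = 1 ≡ 1 (mod 629)
6^64 ≡ 1^2 = 1 ≡ 1 (mod 629)
6^128 ≡ 1^2 = 1 ≡ 1 (mod 629)
157 = 128 + 16 + 8 + 4 + 1 in binary powers of 2.
So 6^157 ≡ 1 · 1 · 186 · 38 · 6 ≡ 265 (mod 629).
Squaring chain: 265 → 406; never reaches −1, so base 6 is a Miller–Rabin witness that 629 is composite.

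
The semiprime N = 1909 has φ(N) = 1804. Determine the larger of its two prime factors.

83

φ(n) = (p−1)(q−1) = n − (p+q) + 1, so p + q = 1909 − 1804 + 1 = 106.
p and q are the roots of t² − 106t + 1909 = 0.
Discriminant: 106² − 4·1909 = 11236 − 7636 = 3600; √3600 = 60.
q = (106 − 60)/2 = 23, p = (106 + 60)/2 = 83.
Check: 23 · 83 = 1909.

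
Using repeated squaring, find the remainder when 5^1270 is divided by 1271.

5^1 ≡ 5 (mod 1271)
5^2 ≡ 5^2 = 25 ≡ 25 (mod 1271)
5^4 ≡ 25^2 = 625 ≡ 625 (mod 1271)
5^8 ≡ 625^2 = 390625 ≡ 428 (mod 1271)
5^16 ≡ 428^2 = 183184 ≡ 160 (mod 1271)
5^32 ≡ 160^2 = 25600 ≡ 180 (mod 1271)
5^64 ≡ 180^2 = 32400 ≡ 625 (mod 1271)
5^128 ≡ 625^2 = 390625 ≡ 428 (mod 1271)
5^256 ≡ 428^2 = 183184 ≡ 160 (mod 1271)
5^512 ≡ 160^2 = 25600 ≡ 180 (mod 1271)
5^1024 ≡ 180^2 = 32400 ≡ 625 (mod 1271)
1270 = 1024 + 128 + 64 + 32 + 16 + 4 + 2 in binary powers of 2.
So 5^1270 ≡ 625 · 428 · 625 · 180 · 160 · 625 · 25 ≡ 532 (mod 1271).
Since 532 ≠ 1, base 5 is a Fermat witness: 1271 is composite.

532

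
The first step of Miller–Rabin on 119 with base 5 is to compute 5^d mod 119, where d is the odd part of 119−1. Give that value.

119 − 1 = 118 = 2^1 · 59, so d = 59.
5^1 ≡ 5 (mod 119)
5^2 ≡ 5^2 = 25 ≡ 25 (mod 119)
5^4 ≡ 25^2 = 625 ≡ 30 (mod 119)
5^8 ≡ 30^2 = 900 ≡ 67 (mod 119)
5^16 ≡ 67^2 = 4489 ≡ 86 (mod 119)
5^32 ≡ 86^2 = 7396 ≡ 18 (mod 119)
59 = 32 + 16 + 8 + 2 + 1 in binary powers of 2.
So 5^59 ≡ 18 · 86 · 67 · 25 · 5 ≡ 45 (mod 119).
Squaring chain: 45; never reaches −1, so base 5 is a Miller–Rabin witness that 119 is composite.

45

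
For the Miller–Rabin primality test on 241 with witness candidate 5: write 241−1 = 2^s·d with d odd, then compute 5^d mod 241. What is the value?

241 − 1 = 240 = 2^4 · 15, so d = 15.
5^1 ≡ 5 (mod 241)
5^2 ≡ 5^2 = 25 ≡ 25 (mod 241)
5^4 ≡ 25^2 = 625 ≡ 143 (mod 241)
5^8 ≡ 143^2 = 20449 ≡ 205 (mod 241)
15 = 8 + 4 + 2 + 1 in binary powers of 2.
So 5^15 ≡ 205 · 143 · 25 · 5 ≡ 211 (mod 241).
Squaring chain: 211 → 177 → 240 → 1; reaches −1, so base 5 does not prove 241 composite.

211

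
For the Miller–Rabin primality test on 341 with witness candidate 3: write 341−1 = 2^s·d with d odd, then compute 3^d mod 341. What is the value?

254

341 − 1 = 340 = 2^2 · 85, so d = 85.
3^1 ≡ 3 (mod 341)
3^2 ≡ 3^2 = 9 ≡ 9 (mod 341)
3^4 ≡ 9^2 = 81 ≡ 81 (mod 341)
3^8 ≡ 81^2 = 6561 ≡ 82 (mod 341)
3^16 ≡ 82^2 = 6724 ≡ 245 (mod 341)
3^32 ≡ 245^2 = 60025 ≡ 9 (mod 341)
3^64 ≡ 9^2 = 81 ≡ 81 (mod 341)
85 = 64 + 16 + 4 + 1 in binary powers of 2.
So 3^85 ≡ 81 · 245 · 81 · 3 ≡ 254 (mod 341).
Squaring chain: 254 → 67; never reaches −1, so base 3 is a Miller–Rabin witness that 341 is composite.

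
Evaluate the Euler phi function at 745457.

Factor: 745457 = 31 · 139 · 173.
φ(745457) = (31−1) · (139−1) · (173−1) = 30 · 138 · 172 = 712080.

712080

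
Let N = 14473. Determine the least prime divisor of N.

41

14473 is odd.
Digit sum 19, not divisible by 3.
Ends in 3: not divisible by 5.
7: 14473 = 7·2067 + 4
11: 14473 = 11·1315 + 8
13: 14473 = 13·1113 + 4
17: 14473 = 17·851 + 6
19: 14473 = 19·761 + 14
23: 14473 = 23·629 + 6
29: 14473 = 29·499 + 2
31: 14473 = 31·466 + 27
37: 14473 = 37·391 + 6
41: 14473 = 41·353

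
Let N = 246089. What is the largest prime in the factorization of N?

246089 = 43 · 5723
5723 = 59 · 97
97 is prime.
So 246089 = 43 · 59 · 97; the largest prime factor is 97.

97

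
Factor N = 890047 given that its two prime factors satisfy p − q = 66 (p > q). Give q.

Since p = q + 66, we have 890047 = q(q + 66), so q² + 66q − 890047 = 0.
Discriminant: 66² + 4·890047 = 4356 + 3560188 = 3564544; √3564544 = 1888.
q = (−66 + 1888)/2 = 911, and p = q + 66 = 977.
Check: 911 · 977 = 890047.

911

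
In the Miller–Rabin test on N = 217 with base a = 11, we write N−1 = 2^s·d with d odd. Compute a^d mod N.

217 − 1 = 216 = 2^3 · 27, so d = 27.
11^1 ≡ 11 (mod 217)
11^2 ≡ 11^2 = 121 ≡ 121 (mod 217)
11^4 ≡ 121^2 = 14641 ≡ 102 (mod 217)
11^8 ≡ 102^2 = 10404 ≡ 205 (mod 217)
11^16 ≡ 205^2 = 42025 ≡ 144 (mod 217)
27 = 16 + 8 + 2 + 1 in binary powers of 2.
So 11^27 ≡ 144 · 205 · 121 · 11 ≡ 15 (mod 217).
Squaring chain: 15 → 8 → 64; never reaches −1, so base 11 is a Miller–Rabin witness that 217 is composite.

15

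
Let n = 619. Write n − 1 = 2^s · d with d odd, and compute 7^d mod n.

1

619 − 1 = 618 = 2^1 · 309, so d = 309.
7^1 ≡ 7 (mod 619)
7^2 ≡ 7^2 = 49 ≡ 49 (mod 619)
7^4 ≡ 49^2 = 2401 ≡ 544 (mod 619)
7^8 ≡ 544^2 = 295936 ≡ 54 (mod 619)
7^16 ≡ 54^2 = 2916 ≡ 440 (mod 619)
7^32 ≡ 440^2 = 193600 ≡ 472 (mod 619)
7^64 ≡ 472^2 = 222784 ≡ 563 (mod 619)
7^128 ≡ 563^2 = 316969 ≡ 41 (mod 619)
7^256 ≡ 41^2 = 1681 ≡ 443 (mod 619)
309 = 256 + 32 + 16 + 4 + 1 in binary powers of 2.
So 7^309 ≡ 443 · 472 · 440 · 544 · 7 ≡ 1 (mod 619).
Since 7^d ≡ 1 (mod 619), base 7 does not prove 619 composite.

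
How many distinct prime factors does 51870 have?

51870 = 2 · 25935
25935 = 3 · 8645
8645 = 5 · 1729
1729 = 7 · 247
247 = 13 · 19
51870 = 2 · 3 · 5 · 7 · 13 · 19, which has 6 distinct prime factors.

6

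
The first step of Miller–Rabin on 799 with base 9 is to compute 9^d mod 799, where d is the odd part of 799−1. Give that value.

799 − 1 = 798 = 2^1 · 399, so d = 399.
9^1 ≡ 9 (mod 799)
9^2 ≡ 9^2 = 81 ≡ 81 (mod 799)
9^4 ≡ 81^2 = 6561 ≡ 169 (mod 799)
9^8 ≡ 169^2 = 28561 ≡ 596 (mod 799)
9^16 ≡ 596^2 = 355216 ≡ 460 (mod 799)
9^32 ≡ 460^2 = 211600 ≡ 664 (mod 799)
9^64 ≡ 664^2 = 440896 ≡ 647 (mod 799)
9^128 ≡ 647^2 = 418609 ≡ 732 (mod 799)
9^256 ≡ 732^2 = 535824 ≡ 494 (mod 799)
399 = 256 + 128 + 8 + 4 + 2 + 1 in binary powers of 2.
So 9^399 ≡ 494 · 732 · 596 · 169 · 81 · 9 ≡ 784 (mod 799).
Squaring chain: 784; never reaches −1, so base 9 is a Miller–Rabin witness that 799 is composite.

784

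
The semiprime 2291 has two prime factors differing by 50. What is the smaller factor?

29

Since p = q + 50, we have 2291 = q(q + 50), so q² + 50q − 2291 = 0.
Discriminant: 50² + 4·2291 = 2500 + 9164 = 11664; √11664 = 108.
q = (−50 + 108)/2 = 29, and p = q + 50 = 79.
Check: 29 · 79 = 2291.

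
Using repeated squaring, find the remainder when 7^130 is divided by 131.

1

7^1 ≡ 7 (mod 131)
7^2 ≡ 7^2 = 49 ≡ 49 (mod 131)
7^4 ≡ 49^2 = 2401 ≡ 43 (mod 131)
7^8 ≡ 43^2 = 1849 ≡ 15 (mod 131)
7^16 ≡ 15^2 = 225 ≡ 94 (mod 131)
7^32 ≡ 94^2 = 8836 ≡ 59 (mod 131)
7^64 ≡ 59^2 = 3481 ≡ 75 (mod 131)
7^128 ≡ 75^2 = 5625 ≡ 123 (mod 131)
130 = 128 + 2 in binary powers of 2.
So 7^130 ≡ 123 · 49 ≡ 1 (mod 131).
Since the result is 1, base 7 gives no evidence that 131 is composite.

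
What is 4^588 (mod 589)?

4^1 ≡ 4 (mod 589)
4^2 ≡ 4^2 = 16 ≡ 16 (mod 589)
4^4 ≡ 16^2 = 256 ≡ 256 (mod 589)
4^8 ≡ 256^2 = 65536 ≡ 157 (mod 589)
4^16 ≡ 157^2 = 24649 ≡ 500 (mod 589)
4^32 ≡ 500^2 = 250000 ≡ 264 (mod 589)
4^64 ≡ 264^2 = 69696 ≡ 194 (mod 589)
4^128 ≡ 194^2 = 37636 ≡ 529 (mod 589)
4^256 ≡ 529^2 = 279841 ≡ 66 (mod 589)
4^512 ≡ 66^2 = 4356 ≡ 233 (mod 589)
588 = 512 + 64 + 8 + 4 in binary powers of 2.
So 4^588 ≡ 233 · 194 · 157 · 256 ≡ 64 (mod 589).
Since 64 ≠ 1, base 4 is a Fermat witness: 589 is composite.

64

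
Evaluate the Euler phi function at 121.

Factor: 121 = 11^2.
φ(121) = 11^1·(11−1) = 110.

110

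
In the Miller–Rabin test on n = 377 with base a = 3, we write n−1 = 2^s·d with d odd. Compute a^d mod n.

308

377 − 1 = 376 = 2^3 · 47, so d = 47.
3^1 ≡ 3 (mod 377)
3^2 ≡ 3^2 = 9 ≡ 9 (mod 377)
3^4 ≡ 9^2 = 81 ≡ 81 (mod 377)
3^8 ≡ 81^2 = 6561 ≡ 152 (mod 377)
3^16 ≡ 152^2 = 23104 ≡ 107 (mod 377)
3^32 ≡ 107^2 = 11449 ≡ 139 (mod 377)
47 = 32 + 8 + 4 + 2 + 1 in binary powers of 2.
So 3^47 ≡ 139 · 152 · 81 · 9 · 3 ≡ 308 (mod 377).
Squaring chain: 308 → 237 → 373; never reaches −1, so base 3 is a Miller–Rabin witness that 377 is composite.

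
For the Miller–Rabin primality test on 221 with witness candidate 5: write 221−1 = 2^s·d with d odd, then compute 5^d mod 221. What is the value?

221 − 1 = 220 = 2^2 · 55, so d = 55.
5^1 ≡ 5 (mod 221)
5^2 ≡ 5^2 = 25 ≡ 25 (mod 221)
5^4 ≡ 25^2 = 625 ≡ 183 (mod 221)
5^8 ≡ 183^2 = 33489 ≡ 118 (mod 221)
5^16 ≡ 118^2 = 13924 ≡ 1 (mod 221)
5^32 ≡ 1^2 = 1 ≡ 1 (mod 221)
55 = 32 + 16 + 4 + 2 + 1 in binary powers of 2.
So 5^55 ≡ 1 · 1 · 183 · 25 · 5 ≡ 112 (mod 221).
Squaring chain: 112 → 168; never reaches −1, so base 5 is a Miller–Rabin witness that 221 is composite.

112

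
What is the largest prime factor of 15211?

15211 = 7 · 2173
2173 = 41 · 53
53 is prime.
So 15211 = 7 · 41 · 53; the largest prime factor is 53.

53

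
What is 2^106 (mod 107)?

1

2^1 ≡ 2 (mod 107)
2^2 ≡ 2^2 = 4 ≡ 4 (mod 107)
2^4 ≡ 4^2 = 16 ≡ 16 (mod 107)
2^8 ≡ 16^2 = 256 ≡ 42 (mod 107)
2^16 ≡ 42^2 = 1764 ≡ 52 (mod 107)
2^32 ≡ 52^2 = 2704 ≡ 29 (mod 107)
2^64 ≡ 29^2 = 841 ≡ 92 (mod 107)
106 = 64 + 32 + 8 + 2 in binary powers of 2.
So 2^106 ≡ 92 · 29 · 42 · 4 ≡ 1 (mod 107).
Since the result is 1, base 2 gives no evidence that 107 is composite.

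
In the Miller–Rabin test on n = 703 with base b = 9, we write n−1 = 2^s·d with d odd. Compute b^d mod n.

703 − 1 = 702 = 2^1 · 351, so d = 351.
9^1 ≡ 9 (mod 703)
9^2 ≡ 9^2 = 81 ≡ 81 (mod 703)
9^4 ≡ 81^2 = 6561 ≡ 234 (mod 703)
9^8 ≡ 234^2 = 54756 ≡ 625 (mod 703)
9^16 ≡ 625^2 = 390625 ≡ 460 (mod 703)
9^32 ≡ 460^2 = 211600 ≡ 700 (mod 703)
9^64 ≡ 700^2 = 490000 ≡ 9 (mod 703)
9^128 ≡ 9^2 = 81 ≡ 81 (mod 703)
9^256 ≡ 81^2 = 6561 ≡ 234 (mod 703)
351 = 256 + 64 + 16 + 8 + 4 + 2 + 1 in binary powers of 2.
So 9^351 ≡ 234 · 9 · 460 · 625 · 234 · 81 · 9 ≡ 1 (mod 703).
Since 9^d ≡ 1 (mod 703), base 9 does not prove 703 composite.

1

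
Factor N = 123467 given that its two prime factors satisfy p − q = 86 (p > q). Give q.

Since p = q + 86, we have 123467 = q(q + 86), so q² + 86q − 123467 = 0.
Discriminant: 86² + 4·123467 = 7396 + 493868 = 501264; √501264 = 708.
q = (−86 + 708)/2 = 311, and p = q + 86 = 397.
Check: 311 · 397 = 123467.

311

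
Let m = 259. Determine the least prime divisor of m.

259 is odd.
Digit sum 16, not divisible by 3.
Ends in 9: not divisible by 5.
7: 259 = 7·37

7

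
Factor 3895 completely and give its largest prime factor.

41

3895 = 5 · 779
779 = 19 · 41
41 is prime.
So 3895 = 5 · 19 · 41; the largest prime factor is 41.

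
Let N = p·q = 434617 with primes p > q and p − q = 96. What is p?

709

Since p = q + 96, we have 434617 = q(q + 96), so q² + 96q − 434617 = 0.
Discriminant: 96² + 4·434617 = 9216 + 1738468 = 1747684; √1747684 = 1322.
q = (−96 + 1322)/2 = 613, and p = q + 96 = 709.
Check: 613 · 709 = 434617.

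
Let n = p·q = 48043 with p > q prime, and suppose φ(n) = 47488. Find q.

107

φ(n) = (p−1)(q−1) = n − (p+q) + 1, so p + q = 48043 − 47488 + 1 = 556.
p and q are the roots of t² − 556t + 48043 = 0.
Discriminant: 556² − 4·48043 = 309136 − 192172 = 116964; √116964 = 342.
q = (556 − 342)/2 = 107, p = (556 + 342)/2 = 449.
Check: 107 · 449 = 48043.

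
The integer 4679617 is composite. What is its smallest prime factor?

4679617 is odd.
Digit sum 40, not divisible by 3.
Ends in 7: not divisible by 5.
7: 4679617 = 7·668516 + 5
11: 4679617 = 11·425419 + 8
13: 4679617 = 13·359970 + 7
17: 4679617 = 17·275271 + 10
19: 4679617 = 19·246295 + 12
23: 4679617 = 23·203461 + 14
29: 4679617 = 29·161366 + 3
31: 4679617 = 31·150955 + 12
37: 4679617 = 37·126476 + 5
41: 4679617 = 41·114137

41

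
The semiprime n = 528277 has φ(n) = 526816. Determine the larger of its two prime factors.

φ(n) = (p−1)(q−1) = n − (p+q) + 1, so p + q = 528277 − 526816 + 1 = 1462.
p and q are the roots of t² − 1462t + 528277 = 0.
Discriminant: 1462² − 4·528277 = 2137444 − 2113108 = 24336; √24336 = 156.
q = (1462 − 156)/2 = 653, p = (1462 + 156)/2 = 809.
Check: 653 · 809 = 528277.

809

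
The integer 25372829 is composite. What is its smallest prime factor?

73

25372829 is odd.
Digit sum 38, not divisible by 3.
Ends in 9: not divisible by 5.
7: 25372829 = 7·3624689 + 6
11: 25372829 = 11·2306620 + 9
13: 25372829 = 13·1951756 + 1
17: 25372829 = 17·1492519 + 6
19: 25372829 = 19·1335412 + 1
23: 25372829 = 23·1103166 + 11
29: 25372829 = 29·874925 + 4
31: 25372829 = 31·818478 + 11
37: 25372829 = 37·685752 + 5
41: 25372829 = 41·618849 + 20
43: 25372829 = 43·590065 + 34
47: 25372829 = 47·539847 + 20
53: 25372829 = 53·478732 + 33
59: 25372829 = 59·430047 + 56
61: 25372829 = 61·415948 + 1
67: 25372829 = 67·378698 + 63
71: 25372829 = 71·357363 + 56
73: 25372829 = 73·347573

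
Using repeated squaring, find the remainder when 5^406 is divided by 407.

104

5^1 ≡ 5 (mod 407)
5^2 ≡ 5^2 = 25 ≡ 25 (mod 407)
5^4 ≡ 25^2 = 625 ≡ 218 (mod 407)
5^8 ≡ 218^2 = 47524 ≡ 312 (mod 407)
5^16 ≡ 312^2 = 97344 ≡ 71 (mod 407)
5^32 ≡ 71^2 = 5041 ≡ 157 (mod 407)
5^64 ≡ 157^2 = 24649 ≡ 229 (mod 407)
5^128 ≡ 229^2 = 52441 ≡ 345 (mod 407)
5^256 ≡ 345^2 = 119025 ≡ 181 (mod 407)
406 = 256 + 128 + 16 + 4 + 2 in binary powers of 2.
So 5^406 ≡ 181 · 345 · 71 · 218 · 25 ≡ 104 (mod 407).
Since 104 ≠ 1, base 5 is a Fermat witness: 407 is composite.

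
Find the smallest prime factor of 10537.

41

10537 is odd.
Digit sum 16, not divisible by 3.
Ends in 7: not divisible by 5.
7: 10537 = 7·1505 + 2
11: 10537 = 11·957 + 10
13: 10537 = 13·810 + 7
17: 10537 = 17·619 + 14
19: 10537 = 19·554 + 11
23: 10537 = 23·458 + 3
29: 10537 = 29·363 + 10
31: 10537 = 31·339 + 28
37: 10537 = 37·284 + 29
41: 10537 = 41·257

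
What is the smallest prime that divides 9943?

61

9943 is odd.
Digit sum 25, not divisible by 3.
Ends in 3: not divisible by 5.
7: 9943 = 7·1420 + 3
11: 9943 = 11·903 + 10
13: 9943 = 13·764 + 11
17: 9943 = 17·584 + 15
19: 9943 = 19·523 + 6
23: 9943 = 23·432 + 7
29: 9943 = 29·342 + 25
31: 9943 = 31·320 + 23
37: 9943 = 37·268 + 27
41: 9943 = 41·242 + 21
43: 9943 = 43·231 + 10
47: 9943 = 47·211 + 26
53: 9943 = 53·187 + 32
59: 9943 = 59·168 + 31
61: 9943 = 61·163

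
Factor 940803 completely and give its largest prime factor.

97

940803 = 3 · 313601
313601 = 53 · 5917
5917 = 61 · 97
97 is prime.
So 940803 = 3 · 53 · 61 · 97; the largest prime factor is 97.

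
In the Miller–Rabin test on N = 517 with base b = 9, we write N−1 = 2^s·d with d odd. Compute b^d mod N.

517 − 1 = 516 = 2^2 · 129, so d = 129.
9^1 ≡ 9 (mod 517)
9^2 ≡ 9^2 = 81 ≡ 81 (mod 517)
9^4 ≡ 81^2 = 6561 ≡ 357 (mod 517)
9^8 ≡ 357^2 = 127449 ≡ 267 (mod 517)
9^16 ≡ 267^2 = 71289 ≡ 460 (mod 517)
9^32 ≡ 460^2 = 211600 ≡ 147 (mod 517)
9^64 ≡ 147^2 = 21609 ≡ 412 (mod 517)
9^128 ≡ 412^2 = 169744 ≡ 168 (mod 517)
129 = 128 + 1 in binary powers of 2.
So 9^129 ≡ 168 · 9 ≡ 478 (mod 517).
Squaring chain: 478 → 487; never reaches −1, so base 9 is a Miller–Rabin witness that 517 is composite.

478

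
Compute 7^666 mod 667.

7^1 ≡ 7 (mod 667)
7^2 ≡ 7^2 = 49 ≡ 49 (mod 667)
7^4 ≡ 49^2 = 2401 ≡ 400 (mod 667)
7^8 ≡ 400^2 = 160000 ≡ 587 (mod 667)
7^16 ≡ 587^2 = 344569 ≡ 397 (mod 667)
7^32 ≡ 397^2 = 157609 ≡ 197 (mod 667)
7^64 ≡ 197^2 = 38809 ≡ 123 (mod 667)
7^128 ≡ 123^2 = 15129 ≡ 455 (mod 667)
7^256 ≡ 455^2 = 207025 ≡ 255 (mod 667)
7^512 ≡ 255^2 = 65025 ≡ 326 (mod 667)
666 = 512 + 128 + 16 + 8 + 2 in binary powers of 2.
So 7^666 ≡ 326 · 455 · 397 · 587 · 49 ≡ 326 (mod 667).
Since 326 ≠ 1, base 7 is a Fermat witness: 667 is composite.

326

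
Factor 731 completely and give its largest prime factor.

43

731 = 17 · 43
43 is prime.
So 731 = 17 · 43; the largest prime factor is 43.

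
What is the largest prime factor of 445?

89

445 = 5 · 89
89 is prime.
So 445 = 5 · 89; the largest prime factor is 89.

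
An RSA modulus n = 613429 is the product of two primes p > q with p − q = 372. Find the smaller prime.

Since p = q + 372, we have 613429 = q(q + 372), so q² + 372q − 613429 = 0.
Discriminant: 372² + 4·613429 = 138384 + 2453716 = 2592100; √2592100 = 1610.
q = (−372 + 1610)/2 = 619, and p = q + 372 = 991.
Check: 619 · 991 = 613429.

619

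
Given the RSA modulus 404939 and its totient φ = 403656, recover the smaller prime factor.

φ(n) = (p−1)(q−1) = n − (p+q) + 1, so p + q = 404939 − 403656 + 1 = 1284.
p and q are the roots of t² − 1284t + 404939 = 0.
Discriminant: 1284² − 4·404939 = 1648656 − 1619756 = 28900; √28900 = 170.
q = (1284 − 170)/2 = 557, p = (1284 + 170)/2 = 727.
Check: 557 · 727 = 404939.

557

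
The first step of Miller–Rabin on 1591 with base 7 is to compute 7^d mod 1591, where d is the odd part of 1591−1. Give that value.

343

1591 − 1 = 1590 = 2^1 · 795, so d = 795.
7^1 ≡ 7 (mod 1591)
7^2 ≡ 7^2 = 49 ≡ 49 (mod 1591)
7^4 ≡ 49^2 = 2401 ≡ 810 (mod 1591)
7^8 ≡ 810^2 = 656100 ≡ 608 (mod 1591)
7^16 ≡ 608^2 = 369664 ≡ 552 (mod 1591)
7^32 ≡ 552^2 = 304704 ≡ 823 (mod 1591)
7^64 ≡ 823^2 = 677329 ≡ 1154 (mod 1591)
7^128 ≡ 1154^2 = 1331716 ≡ 49 (mod 1591)
7^256 ≡ 49^2 = 2401 ≡ 810 (mod 1591)
7^512 ≡ 810^2 = 656100 ≡ 608 (mod 1591)
795 = 512 + 256 + 16 + 8 + 2 + 1 in binary powers of 2.
So 7^795 ≡ 608 · 810 · 552 · 608 · 49 · 7 ≡ 343 (mod 1591).
Squaring chain: 343; never reaches −1, so base 7 is a Miller–Rabin witness that 1591 is composite.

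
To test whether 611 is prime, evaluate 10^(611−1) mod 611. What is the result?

549

10^1 ≡ 10 (mod 611)
10^2 ≡ 10^2 = 100 ≡ 100 (mod 611)
10^4 ≡ 100^2 = 10000 ≡ 224 (mod 611)
10^8 ≡ 224^2 = 50176 ≡ 74 (mod 611)
10^16 ≡ 74^2 = 5476 ≡ 588 (mod 611)
10^32 ≡ 588^2 = 345744 ≡ 529 (mod 611)
10^64 ≡ 529^2 = 279841 ≡ 3 (mod 611)
10^128 ≡ 3^2 = 9 ≡ 9 (mod 611)
10^256 ≡ 9^2 = 81 ≡ 81 (mod 611)
10^512 ≡ 81^2 = 6561 ≡ 451 (mod 611)
610 = 512 + 64 + 32 + 2 in binary powers of 2.
So 10^610 ≡ 451 · 3 · 529 · 100 ≡ 549 (mod 611).
Since 549 ≠ 1, base 10 is a Fermat witness: 611 is composite.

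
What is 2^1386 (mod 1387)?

2^1 ≡ 2 (mod 1387)
2^2 ≡ 2^2 = 4 ≡ 4 (mod 1387)
2^4 ≡ 4^2 = 16 ≡ 16 (mod 1387)
2^8 ≡ 16^2 = 256 ≡ 256 (mod 1387)
2^16 ≡ 256^2 = 65536 ≡ 347 (mod 1387)
2^32 ≡ 347^2 = 120409 ≡ 1127 (mod 1387)
2^64 ≡ 1127^2 = 1270129 ≡ 1024 (mod 1387)
2^128 ≡ 1024^2 = 1048576 ≡ 4 (mod 1387)
2^256 ≡ 4^2 = 16 ≡ 16 (mod 1387)
2^512 ≡ 16^2 = 256 ≡ 256 (mod 1387)
2^1024 ≡ 256^2 = 65536 ≡ 347 (mod 1387)
1386 = 1024 + 256 + 64 + 32 + 8 + 2 in binary powers of 2.
So 2^1386 ≡ 347 · 16 · 1024 · 1127 · 256 · 4 ≡ 1 (mod 1387).
Since the result is 1, base 2 gives no evidence that 1387 is composite.

1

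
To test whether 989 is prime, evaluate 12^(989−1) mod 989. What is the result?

12^1 ≡ 12 (mod 989)
12^2 ≡ 12^2 = 144 ≡ 144 (mod 989)
12^4 ≡ 144^2 = 20736 ≡ 956 (mod 989)
12^8 ≡ 956^2 = 913936 ≡ 100 (mod 989)
12^16 ≡ 100^2 = 10000 ≡ 110 (mod 989)
12^32 ≡ 110^2 = 12100 ≡ 232 (mod 989)
12^64 ≡ 232^2 = 53824 ≡ 418 (mod 989)
12^128 ≡ 418^2 = 174724 ≡ 660 (mod 989)
12^256 ≡ 660^2 = 435600 ≡ 440 (mod 989)
12^512 ≡ 440^2 = 193600 ≡ 745 (mod 989)
988 = 512 + 256 + 128 + 64 + 16 + 8 + 4 in binary powers of 2.
So 12^988 ≡ 745 · 440 · 660 · 418 · 110 · 100 · 956 ≡ 418 (mod 989).
Since 418 ≠ 1, base 12 is a Fermat witness: 989 is composite.

418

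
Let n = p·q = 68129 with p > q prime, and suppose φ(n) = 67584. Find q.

φ(n) = (p−1)(q−1) = n − (p+q) + 1, so p + q = 68129 − 67584 + 1 = 546.
p and q are the roots of t² − 546t + 68129 = 0.
Discriminant: 546² − 4·68129 = 298116 − 272516 = 25600; √25600 = 160.
q = (546 − 160)/2 = 193, p = (546 + 160)/2 = 353.
Check: 193 · 353 = 68129.

193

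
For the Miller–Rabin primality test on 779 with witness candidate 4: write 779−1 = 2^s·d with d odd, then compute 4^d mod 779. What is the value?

779 − 1 = 778 = 2^1 · 389, so d = 389.
4^1 ≡ 4 (mod 779)
4^2 ≡ 4^2 = 16 ≡ 16 (mod 779)
4^4 ≡ 16^2 = 256 ≡ 256 (mod 779)
4^8 ≡ 256^2 = 65536 ≡ 100 (mod 779)
4^16 ≡ 100^2 = 10000 ≡ 652 (mod 779)
4^32 ≡ 652^2 = 425104 ≡ 549 (mod 779)
4^64 ≡ 549^2 = 301401 ≡ 707 (mod 779)
4^128 ≡ 707^2 = 499849 ≡ 510 (mod 779)
4^256 ≡ 510^2 = 260100 ≡ 693 (mod 779)
389 = 256 + 128 + 4 + 1 in binary powers of 2.
So 4^389 ≡ 693 · 510 · 256 · 4 ≡ 605 (mod 779).
Squaring chain: 605; never reaches −1, so base 4 is a Miller–Rabin witness that 779 is composite.

605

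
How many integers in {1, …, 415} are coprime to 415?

Factor: 415 = 5 · 83.
φ(415) = (5−1) · (83−1) = 4 · 82 = 328.

328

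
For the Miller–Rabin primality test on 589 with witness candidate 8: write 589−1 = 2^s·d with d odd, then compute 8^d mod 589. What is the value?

589 − 1 = 588 = 2^2 · 147, so d = 147.
8^1 ≡ 8 (mod 589)
8^2 ≡ 8^2 = 64 ≡ 64 (mod 589)
8^4 ≡ 64^2 = 4096 ≡ 562 (mod 589)
8^8 ≡ 562^2 = 315844 ≡ 140 (mod 589)
8^16 ≡ 140^2 = 19600 ≡ 163 (mod 589)
8^32 ≡ 163^2 = 26569 ≡ 64 (mod 589)
8^64 ≡ 64^2 = 4096 ≡ 562 (mod 589)
8^128 ≡ 562^2 = 315844 ≡ 140 (mod 589)
147 = 128 + 16 + 2 + 1 in binary powers of 2.
So 8^147 ≡ 140 · 163 · 64 · 8 ≡ 436 (mod 589).
Squaring chain: 436 → 438; never reaches −1, so base 8 is a Miller–Rabin witness that 589 is composite.

436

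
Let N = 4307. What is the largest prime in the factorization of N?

73

4307 = 59 · 73
73 is prime.
So 4307 = 59 · 73; the largest prime factor is 73.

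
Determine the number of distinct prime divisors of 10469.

2

10469 = 19^2 · 29
10469 = 19^2 · 29, which has 2 distinct prime factors.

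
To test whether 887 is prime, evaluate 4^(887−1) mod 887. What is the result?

1

4^1 ≡ 4 (mod 887)
4^2 ≡ 4^2 = 16 ≡ 16 (mod 887)
4^4 ≡ 16^2 = 256 ≡ 256 (mod 887)
4^8 ≡ 256^2 = 65536 ≡ 785 (mod 887)
4^16 ≡ 785^2 = 616225 ≡ 647 (mod 887)
4^32 ≡ 647^2 = 418609 ≡ 832 (mod 887)
4^64 ≡ 832^2 = 692224 ≡ 364 (mod 887)
4^128 ≡ 364^2 = 132496 ≡ 333 (mod 887)
4^256 ≡ 333^2 = 110889 ≡ 14 (mod 887)
4^512 ≡ 14^2 = 196 ≡ 196 (mod 887)
886 = 512 + 256 + 64 + 32 + 16 + 4 + 2 in binary powers of 2.
So 4^886 ≡ 196 · 14 · 364 · 832 · 647 · 256 · 16 ≡ 1 (mod 887).
Since the result is 1, base 4 gives no evidence that 887 is composite.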